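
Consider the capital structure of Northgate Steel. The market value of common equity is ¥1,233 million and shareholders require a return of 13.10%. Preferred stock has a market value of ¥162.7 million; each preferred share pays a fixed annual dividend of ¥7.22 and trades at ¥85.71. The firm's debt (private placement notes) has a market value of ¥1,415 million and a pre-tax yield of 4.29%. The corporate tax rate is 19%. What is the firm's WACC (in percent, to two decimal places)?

7.98%

Cost of preferred: Rp = 7.22 / 85.71 = 8.4238%.
Total capital V = 1233 + 162.7 + 1415 = 2810.7.
Equity: weight = 1233/2810.7 = 0.4387; cost = 13.1%.
Preferred: weight = 162.7/2810.7 = 0.0579; cost = 8.4238%.
Private placement notes: weight = 1415/2810.7 = 0.5034; after-tax cost = 4.29% × (1 − 19%) = 3.4749%.
WACC = 0.4387 × 13.1000% + 0.0579 × 8.4238% + 0.5034 × 3.4749% = 7.9837%.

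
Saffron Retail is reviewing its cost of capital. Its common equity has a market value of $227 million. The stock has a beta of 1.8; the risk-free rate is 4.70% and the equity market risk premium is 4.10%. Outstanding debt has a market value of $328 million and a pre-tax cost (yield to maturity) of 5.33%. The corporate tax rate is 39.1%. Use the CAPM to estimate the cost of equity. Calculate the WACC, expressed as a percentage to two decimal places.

Cost of equity via CAPM: Re = 4.7% + 1.8 × 4.1% = 12.0800%.
Total capital V = 227 + 328 = 555.
Equity: weight = 227/555 = 0.4090; cost = 12.08%.
Debt: weight = 328/555 = 0.5910; after-tax cost = 5.33% × (1 − 39.1%) = 3.2460%.
WACC = 0.4090 × 12.0800% + 0.5910 × 3.2460% = 6.8592%.

6.86%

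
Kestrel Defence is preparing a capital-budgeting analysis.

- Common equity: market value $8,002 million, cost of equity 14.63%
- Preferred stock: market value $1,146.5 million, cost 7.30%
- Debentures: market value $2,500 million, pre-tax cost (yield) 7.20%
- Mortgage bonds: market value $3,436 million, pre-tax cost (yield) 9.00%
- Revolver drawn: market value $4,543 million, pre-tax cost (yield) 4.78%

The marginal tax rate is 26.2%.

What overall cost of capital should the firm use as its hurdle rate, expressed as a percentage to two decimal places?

9.05%

Total capital V = 8002 + 1146.5 + 2500 + 3436 + 4543 = 19627.5.
Equity: weight = 8002/19627.5 = 0.4077; cost = 14.63%.
Preferred: weight = 1146.5/19627.5 = 0.0584; cost = 7.3%.
Debentures: weight = 2500/19627.5 = 0.1274; after-tax cost = 7.2% × (1 − 26.2%) = 5.3136%.
Mortgage bonds: weight = 3436/19627.5 = 0.1751; after-tax cost = 9% × (1 − 26.2%) = 6.6420%.
Revolver drawn: weight = 4543/19627.5 = 0.2315; after-tax cost = 4.78% × (1 − 26.2%) = 3.5276%.
WACC = 0.4077 × 14.6300% + 0.0584 × 7.3000% + 0.1274 × 5.3136% + 0.1751 × 6.6420% + 0.2315 × 3.5276% = 9.0470%.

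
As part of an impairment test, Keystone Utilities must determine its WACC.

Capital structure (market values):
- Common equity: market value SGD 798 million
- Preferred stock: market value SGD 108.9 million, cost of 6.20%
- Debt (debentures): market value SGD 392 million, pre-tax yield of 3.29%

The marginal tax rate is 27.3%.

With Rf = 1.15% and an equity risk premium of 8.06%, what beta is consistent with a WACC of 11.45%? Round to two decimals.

1.92

Total capital V = 798 + 108.9 + 392 = 1298.9.
Equity weight = 798/1298.9 = 0.6144.
Preferred weight = 108.9/1298.9 = 0.0838.
Debentures weight = 392/1298.9 = 0.3018.
Debt contribution = 0.3018 × 3.29% × (1 − 27.3%) = 0.7218%.
Preferred contribution = 0.0838 × 6.2% = 0.5198%.
Required equity contribution = 11.45% − 1.2416% = 10.2084%  ⇒  Re = 16.6161%.
CAPM: 16.6161% = 1.15% + β × 8.06%  ⇒  β = 1.9189.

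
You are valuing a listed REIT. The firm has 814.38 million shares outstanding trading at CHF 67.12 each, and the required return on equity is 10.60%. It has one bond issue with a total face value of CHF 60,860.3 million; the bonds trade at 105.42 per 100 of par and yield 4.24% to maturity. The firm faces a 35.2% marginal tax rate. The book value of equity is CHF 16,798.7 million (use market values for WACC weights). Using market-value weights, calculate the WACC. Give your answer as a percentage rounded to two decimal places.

6.36%

Market value of equity E = 67.12 × 814.38m = 54661.1856m. Market value of debt D = 60860.3m × 105.42/100 = 64158.92826m.
Total capital V = 54661.1856 + 64158.92826 = 118820.11386.
Equity: weight = 54661.1856/118820.11386 = 0.4600; cost = 10.6%.
Bonds outstanding: weight = 64158.92826/118820.11386 = 0.5400; after-tax cost = 4.24% × (1 − 35.2%) = 2.7475%.
WACC = 0.4600 × 10.6000% + 0.5400 × 2.7475% = 6.3599%.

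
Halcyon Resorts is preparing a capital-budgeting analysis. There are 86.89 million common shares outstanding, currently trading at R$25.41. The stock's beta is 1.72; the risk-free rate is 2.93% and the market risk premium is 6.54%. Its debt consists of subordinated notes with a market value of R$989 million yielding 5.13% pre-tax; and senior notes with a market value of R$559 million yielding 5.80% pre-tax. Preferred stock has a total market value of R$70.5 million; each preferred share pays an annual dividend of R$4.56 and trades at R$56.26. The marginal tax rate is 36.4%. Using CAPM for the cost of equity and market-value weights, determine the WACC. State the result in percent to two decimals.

9.71%

Cost of equity via CAPM: Re = 2.93% + 1.72 × 6.54% = 14.1788%.
Cost of preferred: Rp = 4.56 / 56.26 = 8.1052%.
Market value of equity E = 25.41 × 86.89m = 2207.8749m.
Total capital V = 2207.8749 + 70.5 + 989 + 559 = 3826.3749.
Equity: weight = 2207.8749/3826.3749 = 0.5770; cost = 14.1788%.
Preferred: weight = 70.5/3826.3749 = 0.0184; cost = 8.1052%.
Subordinated notes: weight = 989/3826.3749 = 0.2585; after-tax cost = 5.13% × (1 − 36.4%) = 3.2627%.
Senior notes: weight = 559/3826.3749 = 0.1461; after-tax cost = 5.8% × (1 − 36.4%) = 3.6888%.
WACC = 0.5770 × 14.1788% + 0.0184 × 8.1052% + 0.2585 × 3.2627% + 0.1461 × 3.6888% = 9.7129%.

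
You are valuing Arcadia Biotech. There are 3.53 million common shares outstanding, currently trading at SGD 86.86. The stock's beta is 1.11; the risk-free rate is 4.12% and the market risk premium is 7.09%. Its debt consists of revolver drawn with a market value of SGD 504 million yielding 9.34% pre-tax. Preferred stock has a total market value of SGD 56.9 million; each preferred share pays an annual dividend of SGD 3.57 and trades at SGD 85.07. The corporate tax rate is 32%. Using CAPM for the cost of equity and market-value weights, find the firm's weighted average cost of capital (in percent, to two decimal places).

Cost of equity via CAPM: Re = 4.12% + 1.11 × 7.09% = 11.9899%.
Cost of preferred: Rp = 3.57 / 85.07 = 4.1965%.
Market value of equity E = 86.86 × 3.53m = 306.6158m.
Total capital V = 306.6158 + 56.9 + 504 = 867.5158.
Equity: weight = 306.6158/867.5158 = 0.3534; cost = 11.9899%.
Preferred: weight = 56.9/867.5158 = 0.0656; cost = 4.1965%.
Revolver drawn: weight = 504/867.5158 = 0.5810; after-tax cost = 9.34% × (1 − 32%) = 6.3512%.
WACC = 0.3534 × 11.9899% + 0.0656 × 4.1965% + 0.5810 × 6.3512% = 8.2028%.

8.20%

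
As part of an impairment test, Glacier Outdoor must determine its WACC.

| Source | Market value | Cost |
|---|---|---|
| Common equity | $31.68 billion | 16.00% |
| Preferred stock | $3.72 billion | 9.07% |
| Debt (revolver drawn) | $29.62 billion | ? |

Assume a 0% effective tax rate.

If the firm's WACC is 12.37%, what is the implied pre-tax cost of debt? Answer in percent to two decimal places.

Total capital V = 31.68 + 3.72 + 29.62 = 65.02.
Equity weight = 31.68/65.02 = 0.4872.
Preferred weight = 3.72/65.02 = 0.0572.
Revolver drawn weight = 29.62/65.02 = 0.4556.
Equity contribution = 0.4872 × 16% = 7.7958%.
Preferred contribution = 0.0572 × 9.07% = 0.5189%.
Remaining for debt = 12.37% − 8.3147% = 4.0553%.
Rd × (1 − 0%) × 0.4556 = 4.0553%  ⇒  Rd = 8.9020%.

8.90%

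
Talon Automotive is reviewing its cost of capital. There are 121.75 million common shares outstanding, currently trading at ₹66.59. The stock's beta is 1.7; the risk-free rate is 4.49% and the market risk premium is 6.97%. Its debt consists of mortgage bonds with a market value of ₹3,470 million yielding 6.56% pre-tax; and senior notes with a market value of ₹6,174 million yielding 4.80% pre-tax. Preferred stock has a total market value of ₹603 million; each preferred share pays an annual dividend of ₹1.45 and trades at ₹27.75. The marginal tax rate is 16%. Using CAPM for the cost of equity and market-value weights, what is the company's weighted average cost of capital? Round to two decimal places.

Cost of equity via CAPM: Re = 4.49% + 1.7 × 6.97% = 16.3390%.
Cost of preferred: Rp = 1.45 / 27.75 = 5.2252%.
Market value of equity E = 66.59 × 121.75m = 8107.3325m.
Total capital V = 8107.3325 + 603 + 3470 + 6174 = 18354.3325.
Equity: weight = 8107.3325/18354.3325 = 0.4417; cost = 16.339%.
Preferred: weight = 603/18354.3325 = 0.0329; cost = 5.2252%.
Mortgage bonds: weight = 3470/18354.3325 = 0.1891; after-tax cost = 6.56% × (1 − 16%) = 5.5104%.
Senior notes: weight = 6174/18354.3325 = 0.3364; after-tax cost = 4.8% × (1 − 16%) = 4.0320%.
WACC = 0.4417 × 16.3390% + 0.0329 × 5.2252% + 0.1891 × 5.5104% + 0.3364 × 4.0320% = 9.7869%.

9.79%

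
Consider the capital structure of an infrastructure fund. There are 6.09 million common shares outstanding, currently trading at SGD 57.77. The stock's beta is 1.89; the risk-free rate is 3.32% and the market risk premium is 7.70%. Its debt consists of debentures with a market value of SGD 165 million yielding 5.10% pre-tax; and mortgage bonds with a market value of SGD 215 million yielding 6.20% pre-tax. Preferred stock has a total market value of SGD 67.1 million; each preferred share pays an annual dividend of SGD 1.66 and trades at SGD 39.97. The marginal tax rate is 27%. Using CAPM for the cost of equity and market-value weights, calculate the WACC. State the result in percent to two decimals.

10.21%

Cost of equity via CAPM: Re = 3.32% + 1.89 × 7.7% = 17.8730%.
Cost of preferred: Rp = 1.66 / 39.97 = 4.1531%.
Market value of equity E = 57.77 × 6.09m = 351.8193m.
Total capital V = 351.8193 + 67.1 + 165 + 215 = 798.9193.
Equity: weight = 351.8193/798.9193 = 0.4404; cost = 17.873%.
Preferred: weight = 67.1/798.9193 = 0.0840; cost = 4.1531%.
Debentures: weight = 165/798.9193 = 0.2065; after-tax cost = 5.1% × (1 − 27%) = 3.7230%.
Mortgage bonds: weight = 215/798.9193 = 0.2691; after-tax cost = 6.2% × (1 − 27%) = 4.5260%.
WACC = 0.4404 × 17.8730% + 0.0840 × 4.1531% + 0.2065 × 3.7230% + 0.2691 × 4.5260% = 10.2064%.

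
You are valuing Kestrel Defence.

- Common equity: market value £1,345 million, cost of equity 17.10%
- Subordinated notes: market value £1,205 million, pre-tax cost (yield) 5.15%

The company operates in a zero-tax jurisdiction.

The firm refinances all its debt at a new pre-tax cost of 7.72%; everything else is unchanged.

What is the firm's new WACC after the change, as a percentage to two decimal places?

After the change:
Total capital V = 1345 + 1205 = 2550.
Equity: weight = 1345/2550 = 0.5275; cost = 17.1%.
Subordinated notes: weight = 1205/2550 = 0.4725; after-tax cost = 7.72% × (1 − 0%) = 7.7200%.
WACC = 0.5275 × 17.1000% + 0.4725 × 7.7200% = 12.6675%.

12.67%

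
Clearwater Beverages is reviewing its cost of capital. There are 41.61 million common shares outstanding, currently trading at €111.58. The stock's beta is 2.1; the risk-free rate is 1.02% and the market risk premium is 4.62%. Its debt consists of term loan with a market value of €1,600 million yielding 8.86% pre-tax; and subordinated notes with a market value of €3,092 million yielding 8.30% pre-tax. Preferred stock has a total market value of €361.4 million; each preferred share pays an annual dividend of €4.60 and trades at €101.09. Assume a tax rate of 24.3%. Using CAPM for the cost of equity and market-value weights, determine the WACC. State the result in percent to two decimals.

8.41%

Cost of equity via CAPM: Re = 1.02% + 2.1 × 4.62% = 10.7220%.
Cost of preferred: Rp = 4.6 / 101.09 = 4.5504%.
Market value of equity E = 111.58 × 41.61m = 4642.8438m.
Total capital V = 4642.8438 + 361.4 + 1600 + 3092 = 9696.2438.
Equity: weight = 4642.8438/9696.2438 = 0.4788; cost = 10.722%.
Preferred: weight = 361.4/9696.2438 = 0.0373; cost = 4.5504%.
Term loan: weight = 1600/9696.2438 = 0.1650; after-tax cost = 8.86% × (1 − 24.3%) = 6.7070%.
Subordinated notes: weight = 3092/9696.2438 = 0.3189; after-tax cost = 8.3% × (1 − 24.3%) = 6.2831%.
WACC = 0.4788 × 10.7220% + 0.0373 × 4.5504% + 0.1650 × 6.7070% + 0.3189 × 6.2831% = 8.4139%.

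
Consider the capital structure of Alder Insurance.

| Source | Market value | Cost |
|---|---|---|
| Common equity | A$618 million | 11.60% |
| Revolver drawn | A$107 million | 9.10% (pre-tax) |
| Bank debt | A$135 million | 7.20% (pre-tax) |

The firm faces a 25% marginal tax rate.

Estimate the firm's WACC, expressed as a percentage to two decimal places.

10.03%

Total capital V = 618 + 107 + 135 = 860.
Equity: weight = 618/860 = 0.7186; cost = 11.6%.
Revolver drawn: weight = 107/860 = 0.1244; after-tax cost = 9.1% × (1 − 25%) = 6.8250%.
Bank debt: weight = 135/860 = 0.1570; after-tax cost = 7.2% × (1 − 25%) = 5.4000%.
WACC = 0.7186 × 11.6000% + 0.1244 × 6.8250% + 0.1570 × 5.4000% = 10.0326%.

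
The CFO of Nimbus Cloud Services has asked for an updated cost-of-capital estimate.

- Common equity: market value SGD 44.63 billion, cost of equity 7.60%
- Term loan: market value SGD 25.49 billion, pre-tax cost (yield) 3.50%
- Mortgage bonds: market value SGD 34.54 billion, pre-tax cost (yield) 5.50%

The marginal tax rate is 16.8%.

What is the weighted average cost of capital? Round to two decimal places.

5.46%

Total capital V = 44.63 + 25.49 + 34.54 = 104.66.
Equity: weight = 44.63/104.66 = 0.4264; cost = 7.6%.
Term loan: weight = 25.49/104.66 = 0.2436; after-tax cost = 3.5% × (1 − 16.8%) = 2.9120%.
Mortgage bonds: weight = 34.54/104.66 = 0.3300; after-tax cost = 5.5% × (1 − 16.8%) = 4.5760%.
WACC = 0.4264 × 7.6000% + 0.2436 × 2.9120% + 0.3300 × 4.5760% = 5.4603%.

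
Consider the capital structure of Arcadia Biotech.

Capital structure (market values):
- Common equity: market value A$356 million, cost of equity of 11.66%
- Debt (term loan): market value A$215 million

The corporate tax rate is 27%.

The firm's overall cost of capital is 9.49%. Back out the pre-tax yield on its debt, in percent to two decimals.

8.08%

Total capital V = 356 + 215 = 571.
Equity weight = 356/571 = 0.6235.
Term loan weight = 215/571 = 0.3765.
Equity contribution = 0.6235 × 11.66% = 7.2696%.
Remaining for debt = 9.49% − 7.2696% = 2.2204%.
Rd × (1 − 27%) × 0.3765 = 2.2204%  ⇒  Rd = 8.0779%.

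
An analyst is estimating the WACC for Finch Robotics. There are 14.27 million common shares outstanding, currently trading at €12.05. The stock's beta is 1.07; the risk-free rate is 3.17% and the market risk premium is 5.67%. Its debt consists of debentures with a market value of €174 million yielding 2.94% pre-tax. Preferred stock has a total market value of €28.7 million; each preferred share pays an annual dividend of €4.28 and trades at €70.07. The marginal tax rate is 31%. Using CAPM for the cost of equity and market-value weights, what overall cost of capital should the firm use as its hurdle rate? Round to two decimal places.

5.65%

Cost of equity via CAPM: Re = 3.17% + 1.07 × 5.67% = 9.2369%.
Cost of preferred: Rp = 4.28 / 70.07 = 6.1082%.
Market value of equity E = 12.05 × 14.27m = 171.9535m.
Total capital V = 171.9535 + 28.7 + 174 = 374.6535.
Equity: weight = 171.9535/374.6535 = 0.4590; cost = 9.2369%.
Preferred: weight = 28.7/374.6535 = 0.0766; cost = 6.1082%.
Debentures: weight = 174/374.6535 = 0.4644; after-tax cost = 2.94% × (1 − 31%) = 2.0286%.
WACC = 0.4590 × 9.2369% + 0.0766 × 6.1082% + 0.4644 × 2.0286% = 5.6495%.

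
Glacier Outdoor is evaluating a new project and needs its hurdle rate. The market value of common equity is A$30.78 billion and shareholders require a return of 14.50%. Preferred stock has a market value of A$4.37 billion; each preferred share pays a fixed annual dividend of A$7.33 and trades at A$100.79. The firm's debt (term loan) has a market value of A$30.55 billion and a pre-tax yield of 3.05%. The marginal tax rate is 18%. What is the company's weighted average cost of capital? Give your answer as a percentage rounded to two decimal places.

Cost of preferred: Rp = 7.33 / 100.79 = 7.2725%.
Total capital V = 30.78 + 4.37 + 30.55 = 65.7.
Equity: weight = 30.78/65.7 = 0.4685; cost = 14.5%.
Preferred: weight = 4.37/65.7 = 0.0665; cost = 7.2725%.
Term loan: weight = 30.55/65.7 = 0.4650; after-tax cost = 3.05% × (1 − 18%) = 2.5010%.
WACC = 0.4685 × 14.5000% + 0.0665 × 7.2725% + 0.4650 × 2.5010% = 8.4398%.

8.44%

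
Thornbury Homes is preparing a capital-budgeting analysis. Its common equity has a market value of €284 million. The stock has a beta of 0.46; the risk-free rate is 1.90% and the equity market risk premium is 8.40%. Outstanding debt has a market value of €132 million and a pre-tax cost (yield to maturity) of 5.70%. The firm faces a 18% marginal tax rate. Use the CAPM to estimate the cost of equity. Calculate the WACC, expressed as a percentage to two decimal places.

Cost of equity via CAPM: Re = 1.9% + 0.46 × 8.4% = 5.7640%.
Total capital V = 284 + 132 = 416.
Equity: weight = 284/416 = 0.6827; cost = 5.764%.
Debt: weight = 132/416 = 0.3173; after-tax cost = 5.7% × (1 − 18%) = 4.6740%.
WACC = 0.6827 × 5.7640% + 0.3173 × 4.6740% = 5.4181%.

5.42%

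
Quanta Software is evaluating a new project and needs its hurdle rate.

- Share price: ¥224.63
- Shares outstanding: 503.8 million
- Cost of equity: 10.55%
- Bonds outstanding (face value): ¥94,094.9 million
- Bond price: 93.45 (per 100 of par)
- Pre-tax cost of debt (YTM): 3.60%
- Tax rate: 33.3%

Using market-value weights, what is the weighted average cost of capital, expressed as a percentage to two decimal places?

6.99%

Market value of equity E = 224.63 × 503.8m = 113168.594m. Market value of debt D = 94094.9m × 93.45/100 = 87931.68405m.
Total capital V = 113168.594 + 87931.68405 = 201100.27805.
Equity: weight = 113168.594/201100.27805 = 0.5627; cost = 10.55%.
Bonds outstanding: weight = 87931.68405/201100.27805 = 0.4373; after-tax cost = 3.6% × (1 − 33.3%) = 2.4012%.
WACC = 0.5627 × 10.5500% + 0.4373 × 2.4012% = 6.9869%.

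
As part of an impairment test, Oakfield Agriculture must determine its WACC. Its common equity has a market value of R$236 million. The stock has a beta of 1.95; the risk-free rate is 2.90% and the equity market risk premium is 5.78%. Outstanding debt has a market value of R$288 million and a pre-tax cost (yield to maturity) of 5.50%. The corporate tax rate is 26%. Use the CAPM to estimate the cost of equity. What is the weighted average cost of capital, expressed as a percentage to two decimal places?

8.62%

Cost of equity via CAPM: Re = 2.9% + 1.95 × 5.78% = 14.1710%.
Total capital V = 236 + 288 = 524.
Equity: weight = 236/524 = 0.4504; cost = 14.171%.
Debt: weight = 288/524 = 0.5496; after-tax cost = 5.5% × (1 − 26%) = 4.0700%.
WACC = 0.4504 × 14.1710% + 0.5496 × 4.0700% = 8.6193%.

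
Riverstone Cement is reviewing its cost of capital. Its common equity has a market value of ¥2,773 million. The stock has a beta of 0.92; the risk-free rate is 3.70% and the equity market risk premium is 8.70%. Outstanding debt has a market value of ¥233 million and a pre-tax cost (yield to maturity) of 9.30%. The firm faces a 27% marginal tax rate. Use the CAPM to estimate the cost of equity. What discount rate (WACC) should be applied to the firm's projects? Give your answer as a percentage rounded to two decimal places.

Cost of equity via CAPM: Re = 3.7% + 0.92 × 8.7% = 11.7040%.
Total capital V = 2773 + 233 = 3006.
Equity: weight = 2773/3006 = 0.9225; cost = 11.704%.
Debt: weight = 233/3006 = 0.0775; after-tax cost = 9.3% × (1 − 27%) = 6.7890%.
WACC = 0.9225 × 11.7040% + 0.0775 × 6.7890% = 11.3230%.

11.32%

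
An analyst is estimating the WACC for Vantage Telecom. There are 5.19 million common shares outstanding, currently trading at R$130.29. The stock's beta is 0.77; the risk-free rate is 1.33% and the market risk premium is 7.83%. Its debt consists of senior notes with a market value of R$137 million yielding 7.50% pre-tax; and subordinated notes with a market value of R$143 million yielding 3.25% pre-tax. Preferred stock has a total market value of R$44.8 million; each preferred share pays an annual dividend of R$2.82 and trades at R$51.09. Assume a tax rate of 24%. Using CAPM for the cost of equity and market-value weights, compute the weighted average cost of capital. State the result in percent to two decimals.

6.35%

Cost of equity via CAPM: Re = 1.33% + 0.77 × 7.83% = 7.3591%.
Cost of preferred: Rp = 2.82 / 51.09 = 5.5197%.
Market value of equity E = 130.29 × 5.19m = 676.2051m.
Total capital V = 676.2051 + 44.8 + 137 + 143 = 1001.0051.
Equity: weight = 676.2051/1001.0051 = 0.6755; cost = 7.3591%.
Preferred: weight = 44.8/1001.0051 = 0.0448; cost = 5.5197%.
Senior notes: weight = 137/1001.0051 = 0.1369; after-tax cost = 7.5% × (1 − 24%) = 5.7000%.
Subordinated notes: weight = 143/1001.0051 = 0.1429; after-tax cost = 3.25% × (1 − 24%) = 2.4700%.
WACC = 0.6755 × 7.3591% + 0.0448 × 5.5197% + 0.1369 × 5.7000% + 0.1429 × 2.4700% = 6.3513%.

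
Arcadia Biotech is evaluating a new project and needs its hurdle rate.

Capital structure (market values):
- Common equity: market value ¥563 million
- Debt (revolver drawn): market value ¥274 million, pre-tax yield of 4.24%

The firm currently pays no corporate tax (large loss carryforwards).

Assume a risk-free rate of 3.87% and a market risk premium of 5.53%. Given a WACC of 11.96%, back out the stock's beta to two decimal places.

2.14

Total capital V = 563 + 274 = 837.
Equity weight = 563/837 = 0.6726.
Revolver drawn weight = 274/837 = 0.3274.
Debt contribution = 0.3274 × 4.24% × (1 − 0%) = 1.3880%.
Required equity contribution = 11.96% − 1.3880% = 10.5720%  ⇒  Re = 15.7172%.
CAPM: 15.7172% = 3.87% + β × 5.53%  ⇒  β = 2.1423.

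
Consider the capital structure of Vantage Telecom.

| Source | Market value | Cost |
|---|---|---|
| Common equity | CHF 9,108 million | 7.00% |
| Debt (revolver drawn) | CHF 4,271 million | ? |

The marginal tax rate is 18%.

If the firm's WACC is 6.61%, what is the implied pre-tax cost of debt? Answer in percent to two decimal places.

7.05%

Total capital V = 9108 + 4271 = 13379.
Equity weight = 9108/13379 = 0.6808.
Revolver drawn weight = 4271/13379 = 0.3192.
Equity contribution = 0.6808 × 7% = 4.7654%.
Remaining for debt = 6.61% − 4.7654% = 1.8446%.
Rd × (1 − 18%) × 0.3192 = 1.8446%  ⇒  Rd = 7.0467%.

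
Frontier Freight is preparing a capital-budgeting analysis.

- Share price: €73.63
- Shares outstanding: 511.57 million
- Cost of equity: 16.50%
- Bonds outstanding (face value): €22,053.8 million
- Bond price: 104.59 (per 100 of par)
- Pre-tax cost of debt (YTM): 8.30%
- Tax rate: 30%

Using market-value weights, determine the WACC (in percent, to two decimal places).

Market value of equity E = 73.63 × 511.57m = 37666.8991m. Market value of debt D = 22053.8m × 104.59/100 = 23066.06942m.
Total capital V = 37666.8991 + 23066.06942 = 60732.96852.
Equity: weight = 37666.8991/60732.96852 = 0.6202; cost = 16.5%.
Bonds outstanding: weight = 23066.06942/60732.96852 = 0.3798; after-tax cost = 8.3% × (1 − 30%) = 5.8100%.
WACC = 0.6202 × 16.5000% + 0.3798 × 5.8100% = 12.4400%.

12.44%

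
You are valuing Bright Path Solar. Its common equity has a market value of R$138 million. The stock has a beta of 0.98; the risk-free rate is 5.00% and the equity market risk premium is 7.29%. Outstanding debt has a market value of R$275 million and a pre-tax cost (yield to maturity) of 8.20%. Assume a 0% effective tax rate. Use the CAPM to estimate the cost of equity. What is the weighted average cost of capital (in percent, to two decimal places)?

9.52%

Cost of equity via CAPM: Re = 5.0% + 0.98 × 7.29% = 12.1442%.
Total capital V = 138 + 275 = 413.
Equity: weight = 138/413 = 0.3341; cost = 12.1442%.
Debt: weight = 275/413 = 0.6659; after-tax cost = 8.2% × (1 − 0%) = 8.2000%.
WACC = 0.3341 × 12.1442% + 0.6659 × 8.2000% = 9.5179%.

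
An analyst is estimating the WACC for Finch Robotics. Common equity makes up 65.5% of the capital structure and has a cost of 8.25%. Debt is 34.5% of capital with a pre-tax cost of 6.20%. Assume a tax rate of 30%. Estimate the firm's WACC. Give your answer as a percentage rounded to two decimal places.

After-tax cost of debt = 6.2% × (1 − 30%) = 4.3400%.
WACC = 0.655 × 8.2500% + 0.345 × 4.3400% = 6.9011%.

6.90%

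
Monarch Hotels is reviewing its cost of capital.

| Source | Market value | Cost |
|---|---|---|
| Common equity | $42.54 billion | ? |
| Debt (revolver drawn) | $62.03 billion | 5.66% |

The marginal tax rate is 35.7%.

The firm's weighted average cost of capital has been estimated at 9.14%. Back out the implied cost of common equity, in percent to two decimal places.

Total capital V = 42.54 + 62.03 = 104.57.
Equity weight = 42.54/104.57 = 0.4068.
Revolver drawn weight = 62.03/104.57 = 0.5932.
Debt contribution = 0.5932 × 5.66% × (1 − 35.7%) = 2.1588%.
Required equity contribution = 9.14% − 2.1588% = 6.9812%.
Re = 6.9812% / 0.4068 = 17.1608%.

17.16%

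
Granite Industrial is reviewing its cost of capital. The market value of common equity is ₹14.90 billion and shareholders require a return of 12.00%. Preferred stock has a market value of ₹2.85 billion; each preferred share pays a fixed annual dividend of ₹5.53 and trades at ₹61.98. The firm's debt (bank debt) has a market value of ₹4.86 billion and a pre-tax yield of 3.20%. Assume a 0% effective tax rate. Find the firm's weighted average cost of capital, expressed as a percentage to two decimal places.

9.72%

Cost of preferred: Rp = 5.53 / 61.98 = 8.9222%.
Total capital V = 14.9 + 2.85 + 4.86 = 22.61.
Equity: weight = 14.9/22.61 = 0.6590; cost = 12%.
Preferred: weight = 2.85/22.61 = 0.1261; cost = 8.9222%.
Bank debt: weight = 4.86/22.61 = 0.2149; after-tax cost = 3.2% × (1 − 0%) = 3.2000%.
WACC = 0.6590 × 12.0000% + 0.1261 × 8.9222% + 0.2149 × 3.2000% = 9.7205%.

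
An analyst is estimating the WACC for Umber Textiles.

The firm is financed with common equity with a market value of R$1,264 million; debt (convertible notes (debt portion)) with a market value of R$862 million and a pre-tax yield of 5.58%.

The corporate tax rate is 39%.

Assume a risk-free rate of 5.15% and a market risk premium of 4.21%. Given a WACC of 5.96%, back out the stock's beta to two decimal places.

Total capital V = 1264 + 862 = 2126.
Equity weight = 1264/2126 = 0.5945.
Convertible notes (debt portion) weight = 862/2126 = 0.4055.
Debt contribution = 0.4055 × 5.58% × (1 − 39%) = 1.3801%.
Required equity contribution = 5.96% − 1.3801% = 4.5799%  ⇒  Re = 7.7032%.
CAPM: 7.7032% = 5.15% + β × 4.21%  ⇒  β = 0.6065.

0.61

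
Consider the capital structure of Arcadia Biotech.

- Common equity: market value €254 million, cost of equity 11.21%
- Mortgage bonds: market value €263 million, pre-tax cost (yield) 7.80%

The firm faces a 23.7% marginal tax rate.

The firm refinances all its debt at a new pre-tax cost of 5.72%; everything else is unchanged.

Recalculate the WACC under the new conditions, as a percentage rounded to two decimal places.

After the change:
Total capital V = 254 + 263 = 517.
Equity: weight = 254/517 = 0.4913; cost = 11.21%.
Mortgage bonds: weight = 263/517 = 0.5087; after-tax cost = 5.72% × (1 − 23.7%) = 4.3644%.
WACC = 0.4913 × 11.2100% + 0.5087 × 4.3644% = 7.7276%.

7.73%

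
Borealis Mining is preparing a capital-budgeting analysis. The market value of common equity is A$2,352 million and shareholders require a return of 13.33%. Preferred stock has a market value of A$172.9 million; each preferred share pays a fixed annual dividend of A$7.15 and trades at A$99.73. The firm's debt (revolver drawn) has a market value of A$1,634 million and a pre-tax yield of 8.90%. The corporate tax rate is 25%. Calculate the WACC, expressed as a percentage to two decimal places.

Cost of preferred: Rp = 7.15 / 99.73 = 7.1694%.
Total capital V = 2352 + 172.9 + 1634 = 4158.9.
Equity: weight = 2352/4158.9 = 0.5655; cost = 13.33%.
Preferred: weight = 172.9/4158.9 = 0.0416; cost = 7.1694%.
Revolver drawn: weight = 1634/4158.9 = 0.3929; after-tax cost = 8.9% × (1 − 25%) = 6.6750%.
WACC = 0.5655 × 13.3300% + 0.0416 × 7.1694% + 0.3929 × 6.6750% = 10.4592%.

10.46%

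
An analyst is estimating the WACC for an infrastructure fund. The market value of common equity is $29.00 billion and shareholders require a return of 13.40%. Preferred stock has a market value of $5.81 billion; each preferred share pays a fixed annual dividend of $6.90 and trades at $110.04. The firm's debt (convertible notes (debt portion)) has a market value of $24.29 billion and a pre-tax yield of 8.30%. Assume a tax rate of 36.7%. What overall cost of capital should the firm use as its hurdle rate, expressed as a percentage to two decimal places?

Cost of preferred: Rp = 6.9 / 110.04 = 6.2704%.
Total capital V = 29 + 5.81 + 24.29 = 59.1.
Equity: weight = 29/59.1 = 0.4907; cost = 13.4%.
Preferred: weight = 5.81/59.1 = 0.0983; cost = 6.2704%.
Convertible notes (debt portion): weight = 24.29/59.1 = 0.4110; after-tax cost = 8.3% × (1 − 36.7%) = 5.2539%.
WACC = 0.4907 × 13.4000% + 0.0983 × 6.2704% + 0.4110 × 5.2539% = 9.3511%.

9.35%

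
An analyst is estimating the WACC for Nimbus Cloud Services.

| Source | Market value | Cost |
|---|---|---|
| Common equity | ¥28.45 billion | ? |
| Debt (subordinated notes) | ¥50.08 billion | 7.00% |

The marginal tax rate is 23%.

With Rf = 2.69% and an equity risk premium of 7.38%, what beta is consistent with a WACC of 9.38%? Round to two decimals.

Total capital V = 28.45 + 50.08 = 78.53.
Equity weight = 28.45/78.53 = 0.3623.
Subordinated notes weight = 50.08/78.53 = 0.6377.
Debt contribution = 0.6377 × 7% × (1 − 23%) = 3.4373%.
Required equity contribution = 9.38% − 3.4373% = 5.9427%  ⇒  Re = 16.4035%.
CAPM: 16.4035% = 2.69% + β × 7.38%  ⇒  β = 1.8582.

1.86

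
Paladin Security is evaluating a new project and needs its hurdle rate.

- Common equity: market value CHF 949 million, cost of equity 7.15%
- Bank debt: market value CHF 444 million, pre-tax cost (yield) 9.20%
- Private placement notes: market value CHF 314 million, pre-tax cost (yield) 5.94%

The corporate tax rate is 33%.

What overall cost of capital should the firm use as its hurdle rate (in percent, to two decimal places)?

Total capital V = 949 + 444 + 314 = 1707.
Equity: weight = 949/1707 = 0.5559; cost = 7.15%.
Bank debt: weight = 444/1707 = 0.2601; after-tax cost = 9.2% × (1 − 33%) = 6.1640%.
Private placement notes: weight = 314/1707 = 0.1839; after-tax cost = 5.94% × (1 − 33%) = 3.9798%.
WACC = 0.5559 × 7.1500% + 0.2601 × 6.1640% + 0.1839 × 3.9798% = 6.3104%.

6.31%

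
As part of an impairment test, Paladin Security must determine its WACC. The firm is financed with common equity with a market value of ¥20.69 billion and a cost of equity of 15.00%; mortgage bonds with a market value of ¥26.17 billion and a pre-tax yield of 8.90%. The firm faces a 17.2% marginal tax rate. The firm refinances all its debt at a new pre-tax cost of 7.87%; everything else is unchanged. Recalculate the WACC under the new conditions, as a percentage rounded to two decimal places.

10.26%

After the change:
Total capital V = 20.69 + 26.17 = 46.86.
Equity: weight = 20.69/46.86 = 0.4415; cost = 15%.
Mortgage bonds: weight = 26.17/46.86 = 0.5585; after-tax cost = 7.87% × (1 − 17.2%) = 6.5164%.
WACC = 0.4415 × 15.0000% + 0.5585 × 6.5164% = 10.2621%.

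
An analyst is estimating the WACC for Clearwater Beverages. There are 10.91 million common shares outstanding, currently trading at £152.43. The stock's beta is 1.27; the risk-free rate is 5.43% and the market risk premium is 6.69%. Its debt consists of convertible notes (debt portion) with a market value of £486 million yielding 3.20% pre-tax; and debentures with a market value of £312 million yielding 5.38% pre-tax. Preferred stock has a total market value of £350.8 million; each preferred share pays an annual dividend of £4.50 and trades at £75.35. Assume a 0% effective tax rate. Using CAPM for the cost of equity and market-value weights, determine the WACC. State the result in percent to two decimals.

10.13%

Cost of equity via CAPM: Re = 5.43% + 1.27 × 6.69% = 13.9263%.
Cost of preferred: Rp = 4.5 / 75.35 = 5.9721%.
Market value of equity E = 152.43 × 10.91m = 1663.0113m.
Total capital V = 1663.0113 + 350.8 + 486 + 312 = 2811.8113.
Equity: weight = 1663.0113/2811.8113 = 0.5914; cost = 13.9263%.
Preferred: weight = 350.8/2811.8113 = 0.1248; cost = 5.9721%.
Convertible notes (debt portion): weight = 486/2811.8113 = 0.1728; after-tax cost = 3.2% × (1 − 0%) = 3.2000%.
Debentures: weight = 312/2811.8113 = 0.1110; after-tax cost = 5.38% × (1 − 0%) = 5.3800%.
WACC = 0.5914 × 13.9263% + 0.1248 × 5.9721% + 0.1728 × 3.2000% + 0.1110 × 5.3800% = 10.1317%.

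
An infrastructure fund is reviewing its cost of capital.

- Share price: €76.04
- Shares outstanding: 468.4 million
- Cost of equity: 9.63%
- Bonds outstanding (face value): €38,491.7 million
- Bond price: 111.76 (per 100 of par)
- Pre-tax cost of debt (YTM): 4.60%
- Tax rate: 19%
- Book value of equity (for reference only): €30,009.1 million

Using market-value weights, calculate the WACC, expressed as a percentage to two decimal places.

6.40%

Market value of equity E = 76.04 × 468.4m = 35617.136m. Market value of debt D = 38491.7m × 111.76/100 = 43018.32392m.
Total capital V = 35617.136 + 43018.32392 = 78635.45992.
Equity: weight = 35617.136/78635.45992 = 0.4529; cost = 9.63%.
Bonds outstanding: weight = 43018.32392/78635.45992 = 0.5471; after-tax cost = 4.6% × (1 − 19%) = 3.7260%.
WACC = 0.4529 × 9.6300% + 0.5471 × 3.7260% = 6.4002%.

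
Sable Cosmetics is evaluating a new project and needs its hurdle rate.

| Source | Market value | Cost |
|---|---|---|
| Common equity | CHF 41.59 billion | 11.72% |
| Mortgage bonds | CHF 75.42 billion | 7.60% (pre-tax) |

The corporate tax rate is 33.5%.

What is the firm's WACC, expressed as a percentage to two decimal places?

7.42%

Total capital V = 41.59 + 75.42 = 117.01.
Equity: weight = 41.59/117.01 = 0.3554; cost = 11.72%.
Mortgage bonds: weight = 75.42/117.01 = 0.6446; after-tax cost = 7.6% × (1 − 33.5%) = 5.0540%.
WACC = 0.3554 × 11.7200% + 0.6446 × 5.0540% = 7.4234%.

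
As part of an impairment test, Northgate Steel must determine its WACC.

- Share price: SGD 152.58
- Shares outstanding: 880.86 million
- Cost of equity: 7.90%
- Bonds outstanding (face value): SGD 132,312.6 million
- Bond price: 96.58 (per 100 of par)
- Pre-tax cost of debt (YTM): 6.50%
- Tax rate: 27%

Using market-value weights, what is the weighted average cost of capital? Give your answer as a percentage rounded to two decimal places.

Market value of equity E = 152.58 × 880.86m = 134401.6188m. Market value of debt D = 132312.6m × 96.58/100 = 127787.50908m.
Total capital V = 134401.6188 + 127787.50908 = 262189.12788.
Equity: weight = 134401.6188/262189.12788 = 0.5126; cost = 7.9%.
Bonds outstanding: weight = 127787.50908/262189.12788 = 0.4874; after-tax cost = 6.5% × (1 − 27%) = 4.7450%.
WACC = 0.5126 × 7.9000% + 0.4874 × 4.7450% = 6.3623%.

6.36%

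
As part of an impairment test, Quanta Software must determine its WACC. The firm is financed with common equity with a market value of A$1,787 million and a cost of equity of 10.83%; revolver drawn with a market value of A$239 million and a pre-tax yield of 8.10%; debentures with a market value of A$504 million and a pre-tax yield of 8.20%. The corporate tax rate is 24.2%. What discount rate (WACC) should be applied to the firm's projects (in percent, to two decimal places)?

Total capital V = 1787 + 239 + 504 = 2530.
Equity: weight = 1787/2530 = 0.7063; cost = 10.83%.
Revolver drawn: weight = 239/2530 = 0.0945; after-tax cost = 8.1% × (1 − 24.2%) = 6.1398%.
Debentures: weight = 504/2530 = 0.1992; after-tax cost = 8.2% × (1 − 24.2%) = 6.2156%.
WACC = 0.7063 × 10.8300% + 0.0945 × 6.1398% + 0.1992 × 6.2156% = 9.4677%.

9.47%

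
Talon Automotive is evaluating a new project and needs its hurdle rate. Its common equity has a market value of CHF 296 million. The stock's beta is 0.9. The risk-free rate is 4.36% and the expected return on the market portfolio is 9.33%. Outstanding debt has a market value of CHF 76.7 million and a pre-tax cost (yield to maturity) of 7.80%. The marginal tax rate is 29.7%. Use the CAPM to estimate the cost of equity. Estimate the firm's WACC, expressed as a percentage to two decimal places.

Market risk premium = 9.33% − 4.36% = 4.97%.
Cost of equity via CAPM: Re = 4.36% + 0.9 × 4.97% = 8.8330%.
Total capital V = 296 + 76.7 = 372.7.
Equity: weight = 296/372.7 = 0.7942; cost = 8.833%.
Debt: weight = 76.7/372.7 = 0.2058; after-tax cost = 7.8% × (1 − 29.7%) = 5.4834%.
WACC = 0.7942 × 8.8330% + 0.2058 × 5.4834% = 8.1437%.

8.14%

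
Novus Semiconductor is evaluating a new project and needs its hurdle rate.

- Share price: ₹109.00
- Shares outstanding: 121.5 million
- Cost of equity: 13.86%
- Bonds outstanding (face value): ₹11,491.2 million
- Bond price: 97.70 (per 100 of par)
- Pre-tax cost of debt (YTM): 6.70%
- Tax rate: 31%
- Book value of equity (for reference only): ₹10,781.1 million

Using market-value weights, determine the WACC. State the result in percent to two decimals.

9.62%

Market value of equity E = 109.0 × 121.5m = 13243.5m. Market value of debt D = 11491.2m × 97.7/100 = 11226.9024m.
Total capital V = 13243.5 + 11226.9024 = 24470.4024.
Equity: weight = 13243.5/24470.4024 = 0.5412; cost = 13.86%.
Bonds outstanding: weight = 11226.9024/24470.4024 = 0.4588; after-tax cost = 6.7% × (1 − 31%) = 4.6230%.
WACC = 0.5412 × 13.8600% + 0.4588 × 4.6230% = 9.6221%.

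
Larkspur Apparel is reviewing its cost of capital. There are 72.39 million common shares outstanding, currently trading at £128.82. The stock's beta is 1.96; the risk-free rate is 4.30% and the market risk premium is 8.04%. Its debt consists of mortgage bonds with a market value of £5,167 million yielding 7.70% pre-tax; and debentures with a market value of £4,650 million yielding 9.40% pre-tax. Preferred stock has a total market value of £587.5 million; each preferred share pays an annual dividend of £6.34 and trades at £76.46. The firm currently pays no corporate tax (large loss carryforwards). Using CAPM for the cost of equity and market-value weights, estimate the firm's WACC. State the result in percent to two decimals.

Cost of equity via CAPM: Re = 4.3% + 1.96 × 8.04% = 20.0584%.
Cost of preferred: Rp = 6.34 / 76.46 = 8.2919%.
Market value of equity E = 128.82 × 72.39m = 9325.2798m.
Total capital V = 9325.2798 + 587.5 + 5167 + 4650 = 19729.7798.
Equity: weight = 9325.2798/19729.7798 = 0.4726; cost = 20.0584%.
Preferred: weight = 587.5/19729.7798 = 0.0298; cost = 8.2919%.
Mortgage bonds: weight = 5167/19729.7798 = 0.2619; after-tax cost = 7.7% × (1 − 0%) = 7.7000%.
Debentures: weight = 4650/19729.7798 = 0.2357; after-tax cost = 9.4% × (1 − 0%) = 9.4000%.
WACC = 0.4726 × 20.0584% + 0.0298 × 8.2919% + 0.2619 × 7.7000% + 0.2357 × 9.4000% = 13.9595%.

13.96%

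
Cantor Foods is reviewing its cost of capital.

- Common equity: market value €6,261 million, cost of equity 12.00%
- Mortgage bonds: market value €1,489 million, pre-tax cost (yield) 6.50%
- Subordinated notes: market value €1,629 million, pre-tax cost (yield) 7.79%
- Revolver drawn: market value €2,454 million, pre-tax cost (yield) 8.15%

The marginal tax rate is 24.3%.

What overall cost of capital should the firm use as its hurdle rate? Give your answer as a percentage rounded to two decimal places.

9.06%

Total capital V = 6261 + 1489 + 1629 + 2454 = 11833.
Equity: weight = 6261/11833 = 0.5291; cost = 12%.
Mortgage bonds: weight = 1489/11833 = 0.1258; after-tax cost = 6.5% × (1 − 24.3%) = 4.9205%.
Subordinated notes: weight = 1629/11833 = 0.1377; after-tax cost = 7.79% × (1 − 24.3%) = 5.8970%.
Revolver drawn: weight = 2454/11833 = 0.2074; after-tax cost = 8.15% × (1 − 24.3%) = 6.1696%.
WACC = 0.5291 × 12.0000% + 0.1258 × 4.9205% + 0.1377 × 5.8970% + 0.2074 × 6.1696% = 9.0598%.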